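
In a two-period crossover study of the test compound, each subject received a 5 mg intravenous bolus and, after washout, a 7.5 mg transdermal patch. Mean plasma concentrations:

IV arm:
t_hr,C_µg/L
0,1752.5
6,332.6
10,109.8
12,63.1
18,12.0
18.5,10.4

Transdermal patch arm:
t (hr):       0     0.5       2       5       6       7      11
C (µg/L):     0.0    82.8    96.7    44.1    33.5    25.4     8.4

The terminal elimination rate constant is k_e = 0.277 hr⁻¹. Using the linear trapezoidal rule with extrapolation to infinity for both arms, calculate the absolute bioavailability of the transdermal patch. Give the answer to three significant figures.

Trapezoidal AUC_0→18.5 (IV):
  [0→6]: (1752.5+332.6)/2 × 6 = 6255.3
  [6→10]: (332.6+109.8)/2 × 4 = 884.8
  [10→12]: (109.8+63.1)/2 × 2 = 172.9
  [12→18]: (63.1+12.0)/2 × 6 = 225.3
  [18→18.5]: (12.0+10.4)/2 × 0.5 = 5.6
  Sum = 7543.9 µg/L·hr
IV tail: 10.4/0.277 = 37.545; AUC_iv,0→∞ = 7543.9 + 37.545 = 7581.445 µg/L·hr
Trapezoidal AUC_0→11 (transdermal patch):
  [0→0.5]: (0.0+82.8)/2 × 0.5 = 20.7
  [0.5→2]: (82.8+96.7)/2 × 1.5 = 134.625
  [2→5]: (96.7+44.1)/2 × 3 = 211.2
  [5→6]: (44.1+33.5)/2 × 1 = 38.8
  [6→7]: (33.5+25.4)/2 × 1 = 29.45
  [7→11]: (25.4+8.4)/2 × 4 = 67.6
  Sum = 502.375 µg/L·hr
transdermal patch tail: 8.4/0.277 = 30.325; AUC_ev,0→∞ = 502.375 + 30.325 = 532.7 µg/L·hr
F = (AUC_ev/D_ev)/(AUC_iv/D_iv) = (532.7/7.5)/(7581.445/5) = 71.0267/1516.289 = 0.0468

F = 0.0468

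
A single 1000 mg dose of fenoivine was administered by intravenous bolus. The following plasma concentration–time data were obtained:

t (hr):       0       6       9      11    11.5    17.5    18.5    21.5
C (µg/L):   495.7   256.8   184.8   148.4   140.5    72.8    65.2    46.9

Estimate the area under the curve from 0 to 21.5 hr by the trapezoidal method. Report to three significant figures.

Trapezoidal AUC_0→21.5:
  [0→6]: (495.7+256.8)/2 × 6 = 2257.5
  [6→9]: (256.8+184.8)/2 × 3 = 662.4
  [9→11]: (184.8+148.4)/2 × 2 = 333.2
  [11→11.5]: (148.4+140.5)/2 × 0.5 = 72.225
  [11.5→17.5]: (140.5+72.8)/2 × 6 = 639.9
  [17.5→18.5]: (72.8+65.2)/2 × 1 = 69.0
  [18.5→21.5]: (65.2+46.9)/2 × 3 = 168.15
  Sum = 4202.375 µg/L·hr

AUC = 4200 µg/L·hr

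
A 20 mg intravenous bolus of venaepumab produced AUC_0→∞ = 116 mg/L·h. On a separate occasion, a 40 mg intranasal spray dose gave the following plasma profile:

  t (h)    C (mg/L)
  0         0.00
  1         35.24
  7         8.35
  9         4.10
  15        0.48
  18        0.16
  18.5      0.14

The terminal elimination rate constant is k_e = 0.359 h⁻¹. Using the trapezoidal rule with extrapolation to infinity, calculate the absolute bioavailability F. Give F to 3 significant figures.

F = 0.759

Trapezoidal AUC_0→18.5 (intranasal spray):
  [0→1]: (0.00+35.24)/2 × 1 = 17.62
  [1→7]: (35.24+8.35)/2 × 6 = 130.77
  [7→9]: (8.35+4.10)/2 × 2 = 12.45
  [9→15]: (4.10+0.48)/2 × 6 = 13.74
  [15→18]: (0.48+0.16)/2 × 3 = 0.96
  [18→18.5]: (0.16+0.14)/2 × 0.5 = 0.075
  Sum = 175.615 mg/L·h
Tail: C_last/k_e = 0.14/0.359 = 0.390
AUC_0→∞ (intranasal spray) = 175.615 + 0.390 = 176.005 mg/L·h
F = (AUC_ev/D_ev)/(AUC_iv/D_iv) = (176.005/40)/(116/20) = 4.400125/5.8 = 0.7586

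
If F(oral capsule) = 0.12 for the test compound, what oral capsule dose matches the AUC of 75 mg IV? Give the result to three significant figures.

D_oral = 625 mg

For equal systemic exposure: F × D_ev = D_iv
D_ev = D_iv / F = 75 / 0.12 = 625 mg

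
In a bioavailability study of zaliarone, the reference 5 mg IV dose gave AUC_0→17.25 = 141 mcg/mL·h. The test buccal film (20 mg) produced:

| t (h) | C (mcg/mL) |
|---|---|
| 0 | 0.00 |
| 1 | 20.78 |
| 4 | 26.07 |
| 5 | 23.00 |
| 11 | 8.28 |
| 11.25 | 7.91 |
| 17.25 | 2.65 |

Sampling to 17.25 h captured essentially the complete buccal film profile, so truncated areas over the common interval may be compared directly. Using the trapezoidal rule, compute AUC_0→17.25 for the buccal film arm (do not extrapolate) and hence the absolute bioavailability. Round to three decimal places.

F = 0.413

Trapezoidal AUC_0→17.25 (buccal film):
  [0→1]: (0.00+20.78)/2 × 1 = 10.39
  [1→4]: (20.78+26.07)/2 × 3 = 70.275
  [4→5]: (26.07+23.00)/2 × 1 = 24.535
  [5→11]: (23.00+8.28)/2 × 6 = 93.84
  [11→11.25]: (8.28+7.91)/2 × 0.25 = 2.02375
  [11.25→17.25]: (7.91+2.65)/2 × 6 = 31.68
  Sum = 232.74375 mcg/mL·h
F = (AUC_ev/D_ev)/(AUC_iv/D_iv) = (232.74375/20)/(141/5) = 11.6372/28.2 = 0.4127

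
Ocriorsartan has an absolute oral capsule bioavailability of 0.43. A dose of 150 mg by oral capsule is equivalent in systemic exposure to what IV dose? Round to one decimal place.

D_iv = 64.5 mg

Systemic exposure from an extravascular dose = F × D_ev, so the equivalent IV dose is F × D_ev.
D_iv = F × D_ev = 0.43 × 150 = 64.5 mg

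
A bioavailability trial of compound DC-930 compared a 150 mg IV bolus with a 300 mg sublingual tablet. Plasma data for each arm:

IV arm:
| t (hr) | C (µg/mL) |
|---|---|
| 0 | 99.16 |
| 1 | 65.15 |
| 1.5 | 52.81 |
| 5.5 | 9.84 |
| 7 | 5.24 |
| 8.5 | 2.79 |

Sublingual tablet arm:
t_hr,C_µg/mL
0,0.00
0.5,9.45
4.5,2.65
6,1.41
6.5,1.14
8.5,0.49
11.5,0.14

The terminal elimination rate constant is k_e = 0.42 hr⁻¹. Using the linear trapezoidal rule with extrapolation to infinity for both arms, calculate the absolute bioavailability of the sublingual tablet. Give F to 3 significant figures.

F = 0.0635

Trapezoidal AUC_0→8.5 (IV):
  [0→1]: (99.16+65.15)/2 × 1 = 82.155
  [1→1.5]: (65.15+52.81)/2 × 0.5 = 29.49
  [1.5→5.5]: (52.81+9.84)/2 × 4 = 125.3
  [5.5→7]: (9.84+5.24)/2 × 1.5 = 11.31
  [7→8.5]: (5.24+2.79)/2 × 1.5 = 6.0225
  Sum = 254.2775 µg/mL·hr
IV tail: 2.79/0.42 = 6.643; AUC_iv,0→∞ = 254.2775 + 6.643 = 260.9205 µg/mL·hr
Trapezoidal AUC_0→11.5 (sublingual tablet):
  [0→0.5]: (0.00+9.45)/2 × 0.5 = 2.3625
  [0.5→4.5]: (9.45+2.65)/2 × 4 = 24.2
  [4.5→6]: (2.65+1.41)/2 × 1.5 = 3.045
  [6→6.5]: (1.41+1.14)/2 × 0.5 = 0.6375
  [6.5→8.5]: (1.14+0.49)/2 × 2 = 1.63
  [8.5→11.5]: (0.49+0.14)/2 × 3 = 0.945
  Sum = 32.82 µg/mL·hr
sublingual tablet tail: 0.14/0.42 = 0.333; AUC_ev,0→∞ = 32.82 + 0.333 = 33.153 µg/mL·hr
F = (AUC_ev/D_ev)/(AUC_iv/D_iv) = (33.153/300)/(260.9205/150) = 0.11051/1.73947 = 0.0635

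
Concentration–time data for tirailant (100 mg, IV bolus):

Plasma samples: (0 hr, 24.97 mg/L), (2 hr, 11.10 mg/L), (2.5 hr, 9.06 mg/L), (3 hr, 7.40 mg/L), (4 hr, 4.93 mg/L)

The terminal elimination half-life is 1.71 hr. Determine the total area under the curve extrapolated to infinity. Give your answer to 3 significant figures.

AUC = 63.6 mg/L·hr

Trapezoidal AUC_0→4:
  [0→2]: (24.97+11.10)/2 × 2 = 36.07
  [2→2.5]: (11.10+9.06)/2 × 0.5 = 5.04
  [2.5→3]: (9.06+7.40)/2 × 0.5 = 4.115
  [3→4]: (7.40+4.93)/2 × 1 = 6.165
  Sum = 51.39 mg/L·hr
k_e = ln2 / t½ = 0.693147 / 1.71 = 0.4053 hr^-1
Extrapolated tail: C_last / k_e = 4.93 / 0.4053 = 12.164
AUC_0→∞ = 51.39 + 12.164 = 63.554 mg/L·hr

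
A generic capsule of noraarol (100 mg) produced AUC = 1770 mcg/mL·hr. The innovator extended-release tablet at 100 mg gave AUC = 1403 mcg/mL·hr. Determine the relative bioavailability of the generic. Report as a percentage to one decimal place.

F_rel = (AUC_test/D_test) / (AUC_ref/D_ref)
      = (1770/100) / (1403/100)
      = 17.7 / 14.03 = 1.2616 = 126.16%

F_rel = 126.2%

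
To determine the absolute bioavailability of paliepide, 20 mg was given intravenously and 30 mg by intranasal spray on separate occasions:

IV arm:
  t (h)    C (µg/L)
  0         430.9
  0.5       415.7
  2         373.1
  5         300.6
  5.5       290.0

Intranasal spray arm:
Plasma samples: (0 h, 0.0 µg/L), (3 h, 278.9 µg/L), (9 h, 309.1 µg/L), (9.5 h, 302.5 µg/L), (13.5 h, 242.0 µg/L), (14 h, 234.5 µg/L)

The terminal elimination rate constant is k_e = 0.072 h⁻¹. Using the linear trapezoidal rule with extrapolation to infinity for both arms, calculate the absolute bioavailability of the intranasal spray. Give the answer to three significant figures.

Trapezoidal AUC_0→5.5 (IV):
  [0→0.5]: (430.9+415.7)/2 × 0.5 = 211.65
  [0.5→2]: (415.7+373.1)/2 × 1.5 = 591.6
  [2→5]: (373.1+300.6)/2 × 3 = 1010.55
  [5→5.5]: (300.6+290.0)/2 × 0.5 = 147.65
  Sum = 1961.45 µg/L·h
IV tail: 290.0/0.072 = 4027.778; AUC_iv,0→∞ = 1961.45 + 4027.778 = 5989.228 µg/L·h
Trapezoidal AUC_0→14 (intranasal spray):
  [0→3]: (0.0+278.9)/2 × 3 = 418.35
  [3→9]: (278.9+309.1)/2 × 6 = 1764.0
  [9→9.5]: (309.1+302.5)/2 × 0.5 = 152.9
  [9.5→13.5]: (302.5+242.0)/2 × 4 = 1089.0
  [13.5→14]: (242.0+234.5)/2 × 0.5 = 119.125
  Sum = 3543.375 µg/L·h
intranasal spray tail: 234.5/0.072 = 3256.944; AUC_ev,0→∞ = 3543.375 + 3256.944 = 6800.319 µg/L·h
F = (AUC_ev/D_ev)/(AUC_iv/D_iv) = (6800.319/30)/(5989.228/20) = 226.6773/299.4614 = 0.7569

F = 0.757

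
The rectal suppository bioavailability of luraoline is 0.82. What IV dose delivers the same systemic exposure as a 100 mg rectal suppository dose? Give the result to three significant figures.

D_iv = 82.0 mg

Systemic exposure from an extravascular dose = F × D_ev, so the equivalent IV dose is F × D_ev.
D_iv = F × D_ev = 0.82 × 100 = 82 mg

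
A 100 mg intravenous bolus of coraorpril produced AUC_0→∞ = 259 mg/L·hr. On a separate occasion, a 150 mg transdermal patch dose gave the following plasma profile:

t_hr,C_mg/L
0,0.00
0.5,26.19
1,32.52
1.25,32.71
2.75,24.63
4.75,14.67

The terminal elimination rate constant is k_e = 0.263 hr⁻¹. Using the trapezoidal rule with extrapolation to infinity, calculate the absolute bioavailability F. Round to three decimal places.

Trapezoidal AUC_0→4.75 (transdermal patch):
  [0→0.5]: (0.00+26.19)/2 × 0.5 = 6.5475
  [0.5→1]: (26.19+32.52)/2 × 0.5 = 14.6775
  [1→1.25]: (32.52+32.71)/2 × 0.25 = 8.15375
  [1.25→2.75]: (32.71+24.63)/2 × 1.5 = 43.005
  [2.75→4.75]: (24.63+14.67)/2 × 2 = 39.3
  Sum = 111.68375 mg/L·hr
Tail: C_last/k_e = 14.67/0.263 = 55.779
AUC_0→∞ (transdermal patch) = 111.68375 + 55.779 = 167.46275 mg/L·hr
F = (AUC_ev/D_ev)/(AUC_iv/D_iv) = (167.46275/150)/(259/100) = 1.11642/2.59 = 0.4311

F = 0.431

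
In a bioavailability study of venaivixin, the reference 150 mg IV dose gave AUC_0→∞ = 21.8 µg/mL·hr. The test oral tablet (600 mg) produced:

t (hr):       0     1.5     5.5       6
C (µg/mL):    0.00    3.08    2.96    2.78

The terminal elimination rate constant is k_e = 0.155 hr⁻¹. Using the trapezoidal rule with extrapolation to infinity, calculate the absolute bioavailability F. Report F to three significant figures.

F = 0.387

Trapezoidal AUC_0→6 (oral tablet):
  [0→1.5]: (0.00+3.08)/2 × 1.5 = 2.31
  [1.5→5.5]: (3.08+2.96)/2 × 4 = 12.08
  [5.5→6]: (2.96+2.78)/2 × 0.5 = 1.435
  Sum = 15.825 µg/mL·hr
Tail: C_last/k_e = 2.78/0.155 = 17.935
AUC_0→∞ (oral tablet) = 15.825 + 17.935 = 33.76 µg/mL·hr
F = (AUC_ev/D_ev)/(AUC_iv/D_iv) = (33.76/600)/(21.8/150) = 0.0562667/0.145333 = 0.3872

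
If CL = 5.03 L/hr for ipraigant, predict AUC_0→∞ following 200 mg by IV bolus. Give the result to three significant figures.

AUC = 39.8 mg/L·hr

AUC_0→∞ = Dose_iv / CL
        = 200 / 5.03 = 39.7614 mg/L·hr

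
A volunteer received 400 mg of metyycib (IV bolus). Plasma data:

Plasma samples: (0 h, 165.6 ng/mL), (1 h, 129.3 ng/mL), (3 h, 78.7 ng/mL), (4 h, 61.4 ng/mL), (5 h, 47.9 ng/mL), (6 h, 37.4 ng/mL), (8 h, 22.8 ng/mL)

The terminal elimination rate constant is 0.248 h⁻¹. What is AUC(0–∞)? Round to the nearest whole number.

AUC = 675 ng/mL·h

Trapezoidal AUC_0→8:
  [0→1]: (165.6+129.3)/2 × 1 = 147.45
  [1→3]: (129.3+78.7)/2 × 2 = 208.0
  [3→4]: (78.7+61.4)/2 × 1 = 70.05
  [4→5]: (61.4+47.9)/2 × 1 = 54.65
  [5→6]: (47.9+37.4)/2 × 1 = 42.65
  [6→8]: (37.4+22.8)/2 × 2 = 60.2
  Sum = 583.0 ng/mL·h
Extrapolated tail: C_last / k_e = 22.8 / 0.248 = 91.935
AUC_0→∞ = 583.0 + 91.935 = 674.935 ng/mL·h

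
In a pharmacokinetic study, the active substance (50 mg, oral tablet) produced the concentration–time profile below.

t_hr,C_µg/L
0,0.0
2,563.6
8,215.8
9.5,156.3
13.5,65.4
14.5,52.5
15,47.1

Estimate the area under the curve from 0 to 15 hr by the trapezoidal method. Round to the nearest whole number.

AUC = 3708 µg/L·hr

Trapezoidal AUC_0→15:
  [0→2]: (0.0+563.6)/2 × 2 = 563.6
  [2→8]: (563.6+215.8)/2 × 6 = 2338.2
  [8→9.5]: (215.8+156.3)/2 × 1.5 = 279.075
  [9.5→13.5]: (156.3+65.4)/2 × 4 = 443.4
  [13.5→14.5]: (65.4+52.5)/2 × 1 = 58.95
  [14.5→15]: (52.5+47.1)/2 × 0.5 = 24.9
  Sum = 3708.125 µg/L·hr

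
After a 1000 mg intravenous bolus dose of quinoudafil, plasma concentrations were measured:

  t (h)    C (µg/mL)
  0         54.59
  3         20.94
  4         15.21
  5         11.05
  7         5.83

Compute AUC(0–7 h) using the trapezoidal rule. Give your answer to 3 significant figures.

AUC = 161 µg/mL·h

Trapezoidal AUC_0→7:
  [0→3]: (54.59+20.94)/2 × 3 = 113.295
  [3→4]: (20.94+15.21)/2 × 1 = 18.075
  [4→5]: (15.21+11.05)/2 × 1 = 13.13
  [5→7]: (11.05+5.83)/2 × 2 = 16.88
  Sum = 161.38 µg/mL·h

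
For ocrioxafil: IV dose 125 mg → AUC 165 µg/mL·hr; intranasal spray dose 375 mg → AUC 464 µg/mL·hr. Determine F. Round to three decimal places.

F = (AUC_ev / D_ev) / (AUC_iv / D_iv)
  = (464/375) / (165/125)
  = 1.23733 / 1.32 = 0.9374

F = 0.937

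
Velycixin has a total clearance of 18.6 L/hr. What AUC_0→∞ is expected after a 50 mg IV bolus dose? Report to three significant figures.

AUC = 2.69 mg/L·hr

AUC_0→∞ = Dose_iv / CL
        = 50 / 18.6 = 2.68817 mg/L·hr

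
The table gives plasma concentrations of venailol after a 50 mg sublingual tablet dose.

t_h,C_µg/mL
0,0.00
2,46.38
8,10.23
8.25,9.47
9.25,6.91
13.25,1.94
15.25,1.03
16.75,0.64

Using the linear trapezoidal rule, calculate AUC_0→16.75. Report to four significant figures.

AUC = 248.8 µg/mL·h

Trapezoidal AUC_0→16.75:
  [0→2]: (0.00+46.38)/2 × 2 = 46.38
  [2→8]: (46.38+10.23)/2 × 6 = 169.83
  [8→8.25]: (10.23+9.47)/2 × 0.25 = 2.4625
  [8.25→9.25]: (9.47+6.91)/2 × 1 = 8.19
  [9.25→13.25]: (6.91+1.94)/2 × 4 = 17.7
  [13.25→15.25]: (1.94+1.03)/2 × 2 = 2.97
  [15.25→16.75]: (1.03+0.64)/2 × 1.5 = 1.2525
  Sum = 248.785 µg/mL·h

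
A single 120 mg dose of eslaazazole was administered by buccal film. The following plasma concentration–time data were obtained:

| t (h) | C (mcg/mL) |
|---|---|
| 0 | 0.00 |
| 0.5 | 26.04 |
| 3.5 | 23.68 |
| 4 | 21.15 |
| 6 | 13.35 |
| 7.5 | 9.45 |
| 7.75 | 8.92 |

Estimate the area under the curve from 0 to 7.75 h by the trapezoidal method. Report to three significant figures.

Trapezoidal AUC_0→7.75:
  [0→0.5]: (0.00+26.04)/2 × 0.5 = 6.51
  [0.5→3.5]: (26.04+23.68)/2 × 3 = 74.58
  [3.5→4]: (23.68+21.15)/2 × 0.5 = 11.2075
  [4→6]: (21.15+13.35)/2 × 2 = 34.5
  [6→7.5]: (13.35+9.45)/2 × 1.5 = 17.1
  [7.5→7.75]: (9.45+8.92)/2 × 0.25 = 2.29625
  Sum = 146.19375 mcg/mL·h

AUC = 146 mcg/mL·h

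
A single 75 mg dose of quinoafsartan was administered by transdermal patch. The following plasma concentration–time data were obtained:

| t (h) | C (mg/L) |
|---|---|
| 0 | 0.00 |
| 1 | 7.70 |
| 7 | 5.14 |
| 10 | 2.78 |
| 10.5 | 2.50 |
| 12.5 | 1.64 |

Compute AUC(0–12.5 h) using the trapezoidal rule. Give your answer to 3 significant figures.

AUC = 59.7 mg/L·h

Trapezoidal AUC_0→12.5:
  [0→1]: (0.00+7.70)/2 × 1 = 3.85
  [1→7]: (7.70+5.14)/2 × 6 = 38.52
  [7→10]: (5.14+2.78)/2 × 3 = 11.88
  [10→10.5]: (2.78+2.50)/2 × 0.5 = 1.32
  [10.5→12.5]: (2.50+1.64)/2 × 2 = 4.14
  Sum = 59.71 mg/L·h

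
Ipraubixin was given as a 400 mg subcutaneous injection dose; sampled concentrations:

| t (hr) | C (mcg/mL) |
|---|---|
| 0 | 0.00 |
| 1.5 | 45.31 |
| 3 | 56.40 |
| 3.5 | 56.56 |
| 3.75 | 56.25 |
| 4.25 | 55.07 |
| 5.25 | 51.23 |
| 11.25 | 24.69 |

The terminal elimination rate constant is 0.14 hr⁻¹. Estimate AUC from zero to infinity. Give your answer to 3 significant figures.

Trapezoidal AUC_0→11.25:
  [0→1.5]: (0.00+45.31)/2 × 1.5 = 33.9825
  [1.5→3]: (45.31+56.40)/2 × 1.5 = 76.2825
  [3→3.5]: (56.40+56.56)/2 × 0.5 = 28.24
  [3.5→3.75]: (56.56+56.25)/2 × 0.25 = 14.10125
  [3.75→4.25]: (56.25+55.07)/2 × 0.5 = 27.83
  [4.25→5.25]: (55.07+51.23)/2 × 1 = 53.15
  [5.25→11.25]: (51.23+24.69)/2 × 6 = 227.76
  Sum = 461.34625 mcg/mL·hr
Extrapolated tail: C_last / k_e = 24.69 / 0.14 = 176.357
AUC_0→∞ = 461.34625 + 176.357 = 637.70325 mcg/mL·hr

AUC = 638 mcg/mL·hr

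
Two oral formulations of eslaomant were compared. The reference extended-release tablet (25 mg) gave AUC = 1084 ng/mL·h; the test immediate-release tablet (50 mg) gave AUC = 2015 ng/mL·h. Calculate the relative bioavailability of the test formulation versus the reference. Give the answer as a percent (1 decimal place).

F_rel = 92.9%

F_rel = (AUC_test/D_test) / (AUC_ref/D_ref)
      = (2015/50) / (1084/25)
      = 40.3 / 43.36 = 0.9294 = 92.94%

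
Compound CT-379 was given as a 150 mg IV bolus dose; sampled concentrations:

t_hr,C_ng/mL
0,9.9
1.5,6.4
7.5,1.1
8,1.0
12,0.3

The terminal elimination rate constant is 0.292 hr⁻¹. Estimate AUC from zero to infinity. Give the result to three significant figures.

AUC = 38.9 ng/mL·hr

Trapezoidal AUC_0→12:
  [0→1.5]: (9.9+6.4)/2 × 1.5 = 12.225
  [1.5→7.5]: (6.4+1.1)/2 × 6 = 22.5
  [7.5→8]: (1.1+1.0)/2 × 0.5 = 0.525
  [8→12]: (1.0+0.3)/2 × 4 = 2.6
  Sum = 37.85 ng/mL·hr
Extrapolated tail: C_last / k_e = 0.3 / 0.292 = 1.027
AUC_0→∞ = 37.85 + 1.027 = 38.877 ng/mL·hr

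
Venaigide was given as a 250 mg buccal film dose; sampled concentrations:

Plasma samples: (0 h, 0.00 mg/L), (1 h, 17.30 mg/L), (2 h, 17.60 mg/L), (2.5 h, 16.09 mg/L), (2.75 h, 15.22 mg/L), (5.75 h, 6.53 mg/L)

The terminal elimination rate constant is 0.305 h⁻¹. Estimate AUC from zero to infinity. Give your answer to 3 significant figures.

Trapezoidal AUC_0→5.75:
  [0→1]: (0.00+17.30)/2 × 1 = 8.65
  [1→2]: (17.30+17.60)/2 × 1 = 17.45
  [2→2.5]: (17.60+16.09)/2 × 0.5 = 8.4225
  [2.5→2.75]: (16.09+15.22)/2 × 0.25 = 3.91375
  [2.75→5.75]: (15.22+6.53)/2 × 3 = 32.625
  Sum = 71.06125 mg/L·h
Extrapolated tail: C_last / k_e = 6.53 / 0.305 = 21.410
AUC_0→∞ = 71.06125 + 21.410 = 92.47125 mg/L·h

AUC = 92.5 mg/L·h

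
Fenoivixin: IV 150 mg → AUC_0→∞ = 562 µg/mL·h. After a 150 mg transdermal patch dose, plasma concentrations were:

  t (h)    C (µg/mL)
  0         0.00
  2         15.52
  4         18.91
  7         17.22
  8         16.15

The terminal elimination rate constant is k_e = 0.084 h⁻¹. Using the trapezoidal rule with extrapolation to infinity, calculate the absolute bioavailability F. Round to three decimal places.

Trapezoidal AUC_0→8 (transdermal patch):
  [0→2]: (0.00+15.52)/2 × 2 = 15.52
  [2→4]: (15.52+18.91)/2 × 2 = 34.43
  [4→7]: (18.91+17.22)/2 × 3 = 54.195
  [7→8]: (17.22+16.15)/2 × 1 = 16.685
  Sum = 120.83 µg/mL·h
Tail: C_last/k_e = 16.15/0.084 = 192.262
AUC_0→∞ (transdermal patch) = 120.83 + 192.262 = 313.092 µg/mL·h
F = (AUC_ev/D_ev)/(AUC_iv/D_iv) = (313.092/150)/(562/150) = 2.08728/3.74667 = 0.5571

F = 0.557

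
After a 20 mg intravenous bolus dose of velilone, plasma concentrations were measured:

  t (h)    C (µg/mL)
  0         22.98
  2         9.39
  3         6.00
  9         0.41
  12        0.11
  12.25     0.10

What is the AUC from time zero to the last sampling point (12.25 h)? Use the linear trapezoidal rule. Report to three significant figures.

AUC = 60.1 µg/mL·h

Trapezoidal AUC_0→12.25:
  [0→2]: (22.98+9.39)/2 × 2 = 32.37
  [2→3]: (9.39+6.00)/2 × 1 = 7.695
  [3→9]: (6.00+0.41)/2 × 6 = 19.23
  [9→12]: (0.41+0.11)/2 × 3 = 0.78
  [12→12.25]: (0.11+0.10)/2 × 0.25 = 0.02625
  Sum = 60.10125 µg/mL·h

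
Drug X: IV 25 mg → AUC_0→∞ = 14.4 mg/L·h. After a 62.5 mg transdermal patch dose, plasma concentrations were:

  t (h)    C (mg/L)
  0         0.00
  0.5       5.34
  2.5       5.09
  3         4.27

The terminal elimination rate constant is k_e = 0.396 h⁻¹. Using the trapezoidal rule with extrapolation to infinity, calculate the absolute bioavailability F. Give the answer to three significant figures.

Trapezoidal AUC_0→3 (transdermal patch):
  [0→0.5]: (0.00+5.34)/2 × 0.5 = 1.335
  [0.5→2.5]: (5.34+5.09)/2 × 2 = 10.43
  [2.5→3]: (5.09+4.27)/2 × 0.5 = 2.34
  Sum = 14.105 mg/L·h
Tail: C_last/k_e = 4.27/0.396 = 10.783
AUC_0→∞ (transdermal patch) = 14.105 + 10.783 = 24.888 mg/L·h
F = (AUC_ev/D_ev)/(AUC_iv/D_iv) = (24.888/62.5)/(14.4/25) = 0.398208/0.576 = 0.6913

F = 0.691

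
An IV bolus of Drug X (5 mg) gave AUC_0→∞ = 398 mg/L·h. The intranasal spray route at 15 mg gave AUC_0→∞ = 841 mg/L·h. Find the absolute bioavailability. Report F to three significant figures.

F = 0.704

F = (AUC_ev / D_ev) / (AUC_iv / D_iv)
  = (841/15) / (398/5)
  = 56.0667 / 79.6 = 0.7044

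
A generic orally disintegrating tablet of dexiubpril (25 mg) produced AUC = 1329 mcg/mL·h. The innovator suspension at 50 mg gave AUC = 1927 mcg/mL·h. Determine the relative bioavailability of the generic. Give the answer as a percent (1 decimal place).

F_rel = (AUC_test/D_test) / (AUC_ref/D_ref)
      = (1329/25) / (1927/50)
      = 53.16 / 38.54 = 1.3793 = 137.93%

F_rel = 137.9%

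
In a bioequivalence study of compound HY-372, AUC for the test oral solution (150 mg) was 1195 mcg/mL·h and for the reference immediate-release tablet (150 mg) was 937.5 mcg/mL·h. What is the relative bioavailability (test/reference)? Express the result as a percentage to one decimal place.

F_rel = (AUC_test/D_test) / (AUC_ref/D_ref)
      = (1195/150) / (937.5/150)
      = 7.96667 / 6.25 = 1.2747 = 127.47%

F_rel = 127.5%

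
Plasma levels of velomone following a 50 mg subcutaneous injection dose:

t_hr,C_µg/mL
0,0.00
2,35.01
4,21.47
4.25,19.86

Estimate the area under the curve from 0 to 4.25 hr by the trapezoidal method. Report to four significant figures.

Trapezoidal AUC_0→4.25:
  [0→2]: (0.00+35.01)/2 × 2 = 35.01
  [2→4]: (35.01+21.47)/2 × 2 = 56.48
  [4→4.25]: (21.47+19.86)/2 × 0.25 = 5.16625
  Sum = 96.65625 µg/mL·hr

AUC = 96.66 µg/mL·hr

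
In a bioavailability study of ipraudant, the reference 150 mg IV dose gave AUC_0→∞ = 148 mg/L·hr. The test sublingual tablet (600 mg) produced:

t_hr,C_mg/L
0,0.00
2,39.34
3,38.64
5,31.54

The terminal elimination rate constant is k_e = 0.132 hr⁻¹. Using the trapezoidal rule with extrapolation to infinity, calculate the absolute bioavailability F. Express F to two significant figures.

F = 0.65

Trapezoidal AUC_0→5 (sublingual tablet):
  [0→2]: (0.00+39.34)/2 × 2 = 39.34
  [2→3]: (39.34+38.64)/2 × 1 = 38.99
  [3→5]: (38.64+31.54)/2 × 2 = 70.18
  Sum = 148.51 mg/L·hr
Tail: C_last/k_e = 31.54/0.132 = 238.939
AUC_0→∞ (sublingual tablet) = 148.51 + 238.939 = 387.449 mg/L·hr
F = (AUC_ev/D_ev)/(AUC_iv/D_iv) = (387.449/600)/(148/150) = 0.645748/0.986667 = 0.6545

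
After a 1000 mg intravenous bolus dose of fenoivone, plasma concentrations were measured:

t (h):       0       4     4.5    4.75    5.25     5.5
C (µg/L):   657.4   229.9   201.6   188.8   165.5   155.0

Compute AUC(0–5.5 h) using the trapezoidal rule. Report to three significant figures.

AUC = 2060 µg/L·h

Trapezoidal AUC_0→5.5:
  [0→4]: (657.4+229.9)/2 × 4 = 1774.6
  [4→4.5]: (229.9+201.6)/2 × 0.5 = 107.875
  [4.5→4.75]: (201.6+188.8)/2 × 0.25 = 48.8
  [4.75→5.25]: (188.8+165.5)/2 × 0.5 = 88.575
  [5.25→5.5]: (165.5+155.0)/2 × 0.25 = 40.0625
  Sum = 2059.9125 µg/L·h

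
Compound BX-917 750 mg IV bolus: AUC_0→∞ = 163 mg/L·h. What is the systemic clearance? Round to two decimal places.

CL = 4.60 L/h

CL = Dose_iv / AUC_0→∞
   = 750 / 163 = 4.60123 L/h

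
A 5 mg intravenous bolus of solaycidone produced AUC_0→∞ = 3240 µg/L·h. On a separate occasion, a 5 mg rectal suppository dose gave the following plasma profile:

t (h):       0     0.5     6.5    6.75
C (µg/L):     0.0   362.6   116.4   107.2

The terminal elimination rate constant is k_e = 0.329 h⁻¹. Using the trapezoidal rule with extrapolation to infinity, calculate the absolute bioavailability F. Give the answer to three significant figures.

Trapezoidal AUC_0→6.75 (rectal suppository):
  [0→0.5]: (0.0+362.6)/2 × 0.5 = 90.65
  [0.5→6.5]: (362.6+116.4)/2 × 6 = 1437.0
  [6.5→6.75]: (116.4+107.2)/2 × 0.25 = 27.95
  Sum = 1555.6 µg/L·h
Tail: C_last/k_e = 107.2/0.329 = 325.836
AUC_0→∞ (rectal suppository) = 1555.6 + 325.836 = 1881.436 µg/L·h
F = (AUC_ev/D_ev)/(AUC_iv/D_iv) = (1881.436/5)/(3240/5) = 376.2872/648 = 0.5807

F = 0.581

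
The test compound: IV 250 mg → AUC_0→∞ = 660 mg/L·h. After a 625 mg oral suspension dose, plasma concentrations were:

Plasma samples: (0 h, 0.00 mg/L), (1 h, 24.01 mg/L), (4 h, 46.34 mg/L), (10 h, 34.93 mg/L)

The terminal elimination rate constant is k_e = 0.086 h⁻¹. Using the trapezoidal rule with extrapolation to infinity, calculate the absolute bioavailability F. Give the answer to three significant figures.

F = 0.465

Trapezoidal AUC_0→10 (oral suspension):
  [0→1]: (0.00+24.01)/2 × 1 = 12.005
  [1→4]: (24.01+46.34)/2 × 3 = 105.525
  [4→10]: (46.34+34.93)/2 × 6 = 243.81
  Sum = 361.34 mg/L·h
Tail: C_last/k_e = 34.93/0.086 = 406.163
AUC_0→∞ (oral suspension) = 361.34 + 406.163 = 767.503 mg/L·h
F = (AUC_ev/D_ev)/(AUC_iv/D_iv) = (767.503/625)/(660/250) = 1.2280048/2.64 = 0.4652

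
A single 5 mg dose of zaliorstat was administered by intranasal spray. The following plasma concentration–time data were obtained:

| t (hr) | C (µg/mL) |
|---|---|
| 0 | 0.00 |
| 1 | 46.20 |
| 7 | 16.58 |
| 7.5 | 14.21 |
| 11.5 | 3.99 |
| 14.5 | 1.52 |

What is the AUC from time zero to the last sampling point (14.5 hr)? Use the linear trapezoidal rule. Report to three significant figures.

AUC = 264 µg/mL·hr

Trapezoidal AUC_0→14.5:
  [0→1]: (0.00+46.20)/2 × 1 = 23.1
  [1→7]: (46.20+16.58)/2 × 6 = 188.34
  [7→7.5]: (16.58+14.21)/2 × 0.5 = 7.6975
  [7.5→11.5]: (14.21+3.99)/2 × 4 = 36.4
  [11.5→14.5]: (3.99+1.52)/2 × 3 = 8.265
  Sum = 263.8025 µg/mL·hr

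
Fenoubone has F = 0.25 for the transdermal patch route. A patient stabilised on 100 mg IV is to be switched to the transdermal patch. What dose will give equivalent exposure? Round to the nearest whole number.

D_transdermal = 400 mg

For equal systemic exposure: F × D_ev = D_iv
D_ev = D_iv / F = 100 / 0.25 = 400 mg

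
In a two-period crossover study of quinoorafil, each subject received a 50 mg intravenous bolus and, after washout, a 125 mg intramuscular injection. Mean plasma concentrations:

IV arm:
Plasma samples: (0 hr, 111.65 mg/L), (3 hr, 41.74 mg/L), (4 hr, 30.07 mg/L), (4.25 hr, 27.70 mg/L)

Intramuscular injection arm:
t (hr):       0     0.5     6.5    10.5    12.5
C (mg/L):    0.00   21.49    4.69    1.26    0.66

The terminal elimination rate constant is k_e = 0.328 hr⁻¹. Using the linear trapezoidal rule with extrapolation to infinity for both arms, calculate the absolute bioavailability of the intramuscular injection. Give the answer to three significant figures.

Trapezoidal AUC_0→4.25 (IV):
  [0→3]: (111.65+41.74)/2 × 3 = 230.085
  [3→4]: (41.74+30.07)/2 × 1 = 35.905
  [4→4.25]: (30.07+27.70)/2 × 0.25 = 7.22125
  Sum = 273.21125 mg/L·hr
IV tail: 27.70/0.328 = 84.451; AUC_iv,0→∞ = 273.21125 + 84.451 = 357.66225 mg/L·hr
Trapezoidal AUC_0→12.5 (intramuscular injection):
  [0→0.5]: (0.00+21.49)/2 × 0.5 = 5.3725
  [0.5→6.5]: (21.49+4.69)/2 × 6 = 78.54
  [6.5→10.5]: (4.69+1.26)/2 × 4 = 11.9
  [10.5→12.5]: (1.26+0.66)/2 × 2 = 1.92
  Sum = 97.7325 mg/L·hr
intramuscular injection tail: 0.66/0.328 = 2.012; AUC_ev,0→∞ = 97.7325 + 2.012 = 99.7445 mg/L·hr
F = (AUC_ev/D_ev)/(AUC_iv/D_iv) = (99.7445/125)/(357.66225/50) = 0.797956/7.153245 = 0.1116

F = 0.112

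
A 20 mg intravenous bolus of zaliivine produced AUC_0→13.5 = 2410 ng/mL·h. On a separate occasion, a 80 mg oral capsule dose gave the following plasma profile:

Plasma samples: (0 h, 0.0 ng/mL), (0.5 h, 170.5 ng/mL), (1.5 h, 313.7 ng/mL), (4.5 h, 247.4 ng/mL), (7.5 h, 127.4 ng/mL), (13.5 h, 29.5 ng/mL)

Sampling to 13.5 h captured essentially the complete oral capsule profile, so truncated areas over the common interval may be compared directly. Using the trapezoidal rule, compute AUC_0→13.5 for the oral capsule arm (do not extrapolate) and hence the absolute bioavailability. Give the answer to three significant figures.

F = 0.224

Trapezoidal AUC_0→13.5 (oral capsule):
  [0→0.5]: (0.0+170.5)/2 × 0.5 = 42.625
  [0.5→1.5]: (170.5+313.7)/2 × 1 = 242.1
  [1.5→4.5]: (313.7+247.4)/2 × 3 = 841.65
  [4.5→7.5]: (247.4+127.4)/2 × 3 = 562.2
  [7.5→13.5]: (127.4+29.5)/2 × 6 = 470.7
  Sum = 2159.275 ng/mL·h
F = (AUC_ev/D_ev)/(AUC_iv/D_iv) = (2159.275/80)/(2410/20) = 26.9909/120.5 = 0.2240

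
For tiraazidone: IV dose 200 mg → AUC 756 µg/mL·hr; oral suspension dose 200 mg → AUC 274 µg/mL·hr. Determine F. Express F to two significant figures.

F = (AUC_ev / D_ev) / (AUC_iv / D_iv)
  = (274/200) / (756/200)
  = 1.37 / 3.78 = 0.3624

F = 0.36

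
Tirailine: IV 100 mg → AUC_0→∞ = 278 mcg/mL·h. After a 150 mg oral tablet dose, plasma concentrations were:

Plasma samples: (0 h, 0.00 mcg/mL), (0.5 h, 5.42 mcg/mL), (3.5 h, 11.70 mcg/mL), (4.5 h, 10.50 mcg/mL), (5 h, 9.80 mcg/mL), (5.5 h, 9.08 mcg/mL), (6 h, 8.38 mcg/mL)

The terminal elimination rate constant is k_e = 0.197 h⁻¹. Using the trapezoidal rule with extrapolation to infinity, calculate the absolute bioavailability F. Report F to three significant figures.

Trapezoidal AUC_0→6 (oral tablet):
  [0→0.5]: (0.00+5.42)/2 × 0.5 = 1.355
  [0.5→3.5]: (5.42+11.70)/2 × 3 = 25.68
  [3.5→4.5]: (11.70+10.50)/2 × 1 = 11.1
  [4.5→5]: (10.50+9.80)/2 × 0.5 = 5.075
  [5→5.5]: (9.80+9.08)/2 × 0.5 = 4.72
  [5.5→6]: (9.08+8.38)/2 × 0.5 = 4.365
  Sum = 52.295 mcg/mL·h
Tail: C_last/k_e = 8.38/0.197 = 42.538
AUC_0→∞ (oral tablet) = 52.295 + 42.538 = 94.833 mcg/mL·h
F = (AUC_ev/D_ev)/(AUC_iv/D_iv) = (94.833/150)/(278/100) = 0.63222/2.78 = 0.2274

F = 0.227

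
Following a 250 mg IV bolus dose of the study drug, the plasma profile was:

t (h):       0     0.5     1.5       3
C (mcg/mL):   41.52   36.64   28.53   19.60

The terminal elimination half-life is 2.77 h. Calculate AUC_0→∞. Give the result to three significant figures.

AUC = 167 mcg/mL·h

Trapezoidal AUC_0→3:
  [0→0.5]: (41.52+36.64)/2 × 0.5 = 19.54
  [0.5→1.5]: (36.64+28.53)/2 × 1 = 32.585
  [1.5→3]: (28.53+19.60)/2 × 1.5 = 36.0975
  Sum = 88.2225 mcg/mL·h
k_e = ln2 / t½ = 0.693147 / 2.77 = 0.2502 h^-1
Extrapolated tail: C_last / k_e = 19.60 / 0.2502 = 78.337
AUC_0→∞ = 88.2225 + 78.337 = 166.5595 mcg/mL·h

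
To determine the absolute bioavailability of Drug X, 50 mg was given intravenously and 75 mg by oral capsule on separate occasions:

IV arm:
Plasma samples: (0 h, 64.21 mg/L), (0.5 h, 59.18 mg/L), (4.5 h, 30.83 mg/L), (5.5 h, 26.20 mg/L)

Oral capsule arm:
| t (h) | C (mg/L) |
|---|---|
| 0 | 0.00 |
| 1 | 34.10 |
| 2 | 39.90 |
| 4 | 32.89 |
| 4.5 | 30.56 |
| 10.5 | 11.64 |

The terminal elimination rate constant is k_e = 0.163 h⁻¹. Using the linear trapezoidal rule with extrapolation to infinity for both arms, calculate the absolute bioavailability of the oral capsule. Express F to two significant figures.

Trapezoidal AUC_0→5.5 (IV):
  [0→0.5]: (64.21+59.18)/2 × 0.5 = 30.8475
  [0.5→4.5]: (59.18+30.83)/2 × 4 = 180.02
  [4.5→5.5]: (30.83+26.20)/2 × 1 = 28.515
  Sum = 239.3825 mg/L·h
IV tail: 26.20/0.163 = 160.736; AUC_iv,0→∞ = 239.3825 + 160.736 = 400.1185 mg/L·h
Trapezoidal AUC_0→10.5 (oral capsule):
  [0→1]: (0.00+34.10)/2 × 1 = 17.05
  [1→2]: (34.10+39.90)/2 × 1 = 37.0
  [2→4]: (39.90+32.89)/2 × 2 = 72.79
  [4→4.5]: (32.89+30.56)/2 × 0.5 = 15.8625
  [4.5→10.5]: (30.56+11.64)/2 × 6 = 126.6
  Sum = 269.3025 mg/L·h
oral capsule tail: 11.64/0.163 = 71.411; AUC_ev,0→∞ = 269.3025 + 71.411 = 340.7135 mg/L·h
F = (AUC_ev/D_ev)/(AUC_iv/D_iv) = (340.7135/75)/(400.1185/50) = 4.54285/8.00237 = 0.5677

F = 0.57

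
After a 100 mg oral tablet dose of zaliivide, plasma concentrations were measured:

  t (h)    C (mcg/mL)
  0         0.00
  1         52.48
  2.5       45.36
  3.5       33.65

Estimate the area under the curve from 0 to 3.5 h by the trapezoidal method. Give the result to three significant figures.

AUC = 139 mcg/mL·h

Trapezoidal AUC_0→3.5:
  [0→1]: (0.00+52.48)/2 × 1 = 26.24
  [1→2.5]: (52.48+45.36)/2 × 1.5 = 73.38
  [2.5→3.5]: (45.36+33.65)/2 × 1 = 39.505
  Sum = 139.125 mcg/mL·h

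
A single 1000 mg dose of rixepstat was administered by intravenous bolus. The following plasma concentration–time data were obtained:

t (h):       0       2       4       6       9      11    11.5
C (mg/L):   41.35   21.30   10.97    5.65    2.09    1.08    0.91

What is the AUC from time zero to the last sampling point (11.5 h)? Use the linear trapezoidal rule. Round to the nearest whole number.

Trapezoidal AUC_0→11.5:
  [0→2]: (41.35+21.30)/2 × 2 = 62.65
  [2→4]: (21.30+10.97)/2 × 2 = 32.27
  [4→6]: (10.97+5.65)/2 × 2 = 16.62
  [6→9]: (5.65+2.09)/2 × 3 = 11.61
  [9→11]: (2.09+1.08)/2 × 2 = 3.17
  [11→11.5]: (1.08+0.91)/2 × 0.5 = 0.4975
  Sum = 126.8175 mg/L·h

AUC = 127 mg/L·h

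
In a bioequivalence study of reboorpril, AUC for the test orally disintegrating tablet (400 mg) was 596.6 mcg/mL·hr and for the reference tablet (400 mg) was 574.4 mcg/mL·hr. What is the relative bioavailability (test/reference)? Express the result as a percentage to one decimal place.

F_rel = 103.9%

F_rel = (AUC_test/D_test) / (AUC_ref/D_ref)
      = (596.6/400) / (574.4/400)
      = 1.4915 / 1.436 = 1.0386 = 103.86%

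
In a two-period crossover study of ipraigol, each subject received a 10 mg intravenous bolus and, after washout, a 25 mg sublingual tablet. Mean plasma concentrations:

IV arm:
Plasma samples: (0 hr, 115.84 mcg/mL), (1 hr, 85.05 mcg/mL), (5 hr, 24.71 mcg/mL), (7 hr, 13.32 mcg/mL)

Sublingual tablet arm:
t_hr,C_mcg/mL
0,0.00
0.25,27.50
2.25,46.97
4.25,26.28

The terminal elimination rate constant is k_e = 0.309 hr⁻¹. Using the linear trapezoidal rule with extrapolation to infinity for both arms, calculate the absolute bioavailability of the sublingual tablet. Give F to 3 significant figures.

Trapezoidal AUC_0→7 (IV):
  [0→1]: (115.84+85.05)/2 × 1 = 100.445
  [1→5]: (85.05+24.71)/2 × 4 = 219.52
  [5→7]: (24.71+13.32)/2 × 2 = 38.03
  Sum = 357.995 mcg/mL·hr
IV tail: 13.32/0.309 = 43.107; AUC_iv,0→∞ = 357.995 + 43.107 = 401.102 mcg/mL·hr
Trapezoidal AUC_0→4.25 (sublingual tablet):
  [0→0.25]: (0.00+27.50)/2 × 0.25 = 3.4375
  [0.25→2.25]: (27.50+46.97)/2 × 2 = 74.47
  [2.25→4.25]: (46.97+26.28)/2 × 2 = 73.25
  Sum = 151.1575 mcg/mL·hr
sublingual tablet tail: 26.28/0.309 = 85.049; AUC_ev,0→∞ = 151.1575 + 85.049 = 236.2065 mcg/mL·hr
F = (AUC_ev/D_ev)/(AUC_iv/D_iv) = (236.2065/25)/(401.102/10) = 9.44826/40.1102 = 0.2356

F = 0.236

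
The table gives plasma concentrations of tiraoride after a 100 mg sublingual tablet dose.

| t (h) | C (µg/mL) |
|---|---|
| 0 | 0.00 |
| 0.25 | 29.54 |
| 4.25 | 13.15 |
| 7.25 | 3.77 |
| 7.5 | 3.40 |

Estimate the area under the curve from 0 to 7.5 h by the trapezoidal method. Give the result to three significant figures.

Trapezoidal AUC_0→7.5:
  [0→0.25]: (0.00+29.54)/2 × 0.25 = 3.6925
  [0.25→4.25]: (29.54+13.15)/2 × 4 = 85.38
  [4.25→7.25]: (13.15+3.77)/2 × 3 = 25.38
  [7.25→7.5]: (3.77+3.40)/2 × 0.25 = 0.89625
  Sum = 115.34875 µg/mL·h

AUC = 115 µg/mL·h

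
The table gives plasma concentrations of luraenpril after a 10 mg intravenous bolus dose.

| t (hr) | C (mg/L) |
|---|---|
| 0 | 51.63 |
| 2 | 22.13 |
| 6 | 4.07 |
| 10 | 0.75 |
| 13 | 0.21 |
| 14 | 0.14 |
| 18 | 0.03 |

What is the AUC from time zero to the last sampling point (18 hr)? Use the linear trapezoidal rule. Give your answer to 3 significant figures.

Trapezoidal AUC_0→18:
  [0→2]: (51.63+22.13)/2 × 2 = 73.76
  [2→6]: (22.13+4.07)/2 × 4 = 52.4
  [6→10]: (4.07+0.75)/2 × 4 = 9.64
  [10→13]: (0.75+0.21)/2 × 3 = 1.44
  [13→14]: (0.21+0.14)/2 × 1 = 0.175
  [14→18]: (0.14+0.03)/2 × 4 = 0.34
  Sum = 137.755 mg/L·hr

AUC = 138 mg/L·hr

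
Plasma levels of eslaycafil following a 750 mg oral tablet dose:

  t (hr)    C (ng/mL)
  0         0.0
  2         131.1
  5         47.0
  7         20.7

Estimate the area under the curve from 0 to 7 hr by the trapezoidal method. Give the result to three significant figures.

AUC = 466 ng/mL·hr

Trapezoidal AUC_0→7:
  [0→2]: (0.0+131.1)/2 × 2 = 131.1
  [2→5]: (131.1+47.0)/2 × 3 = 267.15
  [5→7]: (47.0+20.7)/2 × 2 = 67.7
  Sum = 465.95 ng/mL·hr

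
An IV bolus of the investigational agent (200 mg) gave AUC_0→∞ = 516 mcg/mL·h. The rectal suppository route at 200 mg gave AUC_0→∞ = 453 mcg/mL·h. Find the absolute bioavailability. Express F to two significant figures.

F = 0.88

F = (AUC_ev / D_ev) / (AUC_iv / D_iv)
  = (453/200) / (516/200)
  = 2.265 / 2.58 = 0.8779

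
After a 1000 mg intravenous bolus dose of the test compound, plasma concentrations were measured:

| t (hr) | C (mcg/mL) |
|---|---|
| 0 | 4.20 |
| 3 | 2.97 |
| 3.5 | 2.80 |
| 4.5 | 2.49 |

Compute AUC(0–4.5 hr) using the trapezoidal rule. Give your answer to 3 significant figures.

Trapezoidal AUC_0→4.5:
  [0→3]: (4.20+2.97)/2 × 3 = 10.755
  [3→3.5]: (2.97+2.80)/2 × 0.5 = 1.4425
  [3.5→4.5]: (2.80+2.49)/2 × 1 = 2.645
  Sum = 14.8425 mcg/mL·hr

AUC = 14.8 mcg/mL·hr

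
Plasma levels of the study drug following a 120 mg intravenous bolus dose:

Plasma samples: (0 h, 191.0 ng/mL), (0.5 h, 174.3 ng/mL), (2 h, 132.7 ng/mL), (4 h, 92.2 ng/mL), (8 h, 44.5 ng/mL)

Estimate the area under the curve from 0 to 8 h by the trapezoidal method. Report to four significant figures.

AUC = 819.9 ng/mL·h

Trapezoidal AUC_0→8:
  [0→0.5]: (191.0+174.3)/2 × 0.5 = 91.325
  [0.5→2]: (174.3+132.7)/2 × 1.5 = 230.25
  [2→4]: (132.7+92.2)/2 × 2 = 224.9
  [4→8]: (92.2+44.5)/2 × 4 = 273.4
  Sum = 819.875 ng/mL·h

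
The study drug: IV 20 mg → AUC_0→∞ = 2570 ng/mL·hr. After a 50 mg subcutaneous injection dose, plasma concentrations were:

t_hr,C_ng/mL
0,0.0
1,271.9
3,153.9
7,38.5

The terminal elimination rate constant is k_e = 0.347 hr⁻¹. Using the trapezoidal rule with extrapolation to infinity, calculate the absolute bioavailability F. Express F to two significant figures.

F = 0.16

Trapezoidal AUC_0→7 (subcutaneous injection):
  [0→1]: (0.0+271.9)/2 × 1 = 135.95
  [1→3]: (271.9+153.9)/2 × 2 = 425.8
  [3→7]: (153.9+38.5)/2 × 4 = 384.8
  Sum = 946.55 ng/mL·hr
Tail: C_last/k_e = 38.5/0.347 = 110.951
AUC_0→∞ (subcutaneous injection) = 946.55 + 110.951 = 1057.501 ng/mL·hr
F = (AUC_ev/D_ev)/(AUC_iv/D_iv) = (1057.501/50)/(2570/20) = 21.15002/128.5 = 0.1646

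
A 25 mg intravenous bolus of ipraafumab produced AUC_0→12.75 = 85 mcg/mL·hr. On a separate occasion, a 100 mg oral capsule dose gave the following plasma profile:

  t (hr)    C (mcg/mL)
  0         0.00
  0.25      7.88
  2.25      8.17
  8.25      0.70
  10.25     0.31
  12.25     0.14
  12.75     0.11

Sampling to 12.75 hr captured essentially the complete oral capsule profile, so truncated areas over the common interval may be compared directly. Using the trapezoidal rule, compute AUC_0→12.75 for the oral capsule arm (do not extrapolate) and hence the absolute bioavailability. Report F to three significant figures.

Trapezoidal AUC_0→12.75 (oral capsule):
  [0→0.25]: (0.00+7.88)/2 × 0.25 = 0.985
  [0.25→2.25]: (7.88+8.17)/2 × 2 = 16.05
  [2.25→8.25]: (8.17+0.70)/2 × 6 = 26.61
  [8.25→10.25]: (0.70+0.31)/2 × 2 = 1.01
  [10.25→12.25]: (0.31+0.14)/2 × 2 = 0.45
  [12.25→12.75]: (0.14+0.11)/2 × 0.5 = 0.0625
  Sum = 45.1675 mcg/mL·hr
F = (AUC_ev/D_ev)/(AUC_iv/D_iv) = (45.1675/100)/(85/25) = 0.451675/3.4 = 0.1328

F = 0.133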